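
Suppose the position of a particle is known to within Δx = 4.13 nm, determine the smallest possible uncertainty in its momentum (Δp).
1.277 × 10^-26 kg·m/s

Using the Heisenberg uncertainty principle:
ΔxΔp ≥ ℏ/2

The minimum uncertainty in momentum is:
Δp_min = ℏ/(2Δx)
Δp_min = (1.055e-34 J·s) / (2 × 4.130e-09 m)
Δp_min = 1.277e-26 kg·m/s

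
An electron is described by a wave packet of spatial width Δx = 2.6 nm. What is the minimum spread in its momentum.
2.028 × 10^-26 kg·m/s

For a wave packet, the spatial width Δx and momentum spread Δp are related by the uncertainty principle:
ΔxΔp ≥ ℏ/2

The minimum momentum spread is:
Δp_min = ℏ/(2Δx)
Δp_min = (1.055e-34 J·s) / (2 × 2.600e-09 m)
Δp_min = 2.028e-26 kg·m/s

A wave packet cannot have both a well-defined position and well-defined momentum.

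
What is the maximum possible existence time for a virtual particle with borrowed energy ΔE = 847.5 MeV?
3.883 × 10^-25 s

Using the energy-time uncertainty principle:
ΔEΔt ≥ ℏ/2

For a virtual particle borrowing energy ΔE, the maximum lifetime is:
Δt_max = ℏ/(2ΔE)

Converting energy:
ΔE = 847.5 MeV = 1.358e-10 J

Δt_max = (1.055e-34 J·s) / (2 × 1.358e-10 J)
Δt_max = 3.883e-25 s = 3.883 × 10^-25 s

Virtual particles with higher borrowed energy exist for shorter times.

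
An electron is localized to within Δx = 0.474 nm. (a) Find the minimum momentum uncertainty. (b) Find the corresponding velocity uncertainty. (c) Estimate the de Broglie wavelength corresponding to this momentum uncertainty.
(a) Δp_min = 1.112 × 10^-25 kg·m/s
(b) Δv_min = 122.118 km/s
(c) λ_dB = 5.956 nm

Step-by-step:

(a) From the uncertainty principle:
Δp_min = ℏ/(2Δx) = (1.055e-34 J·s)/(2 × 4.740e-10 m) = 1.112e-25 kg·m/s

(b) The velocity uncertainty:
Δv = Δp/m = (1.112e-25 kg·m/s)/(9.109e-31 kg) = 1.221e+05 m/s = 122.118 km/s

(c) The de Broglie wavelength for this momentum:
λ = h/p = (6.626e-34 J·s)/(1.112e-25 kg·m/s) = 5.956e-09 m = 5.956 nm

Note: The de Broglie wavelength is comparable to the localization size, as expected from wave-particle duality.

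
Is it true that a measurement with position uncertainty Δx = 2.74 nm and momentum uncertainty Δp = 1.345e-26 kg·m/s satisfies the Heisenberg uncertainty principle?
No, it violates the uncertainty principle (impossible measurement).

Calculate the product ΔxΔp:
ΔxΔp = (2.740e-09 m) × (1.345e-26 kg·m/s)
ΔxΔp = 3.685e-35 J·s

Compare to the minimum allowed value ℏ/2:
ℏ/2 = 5.273e-35 J·s

Since ΔxΔp = 3.685e-35 J·s < 5.273e-35 J·s = ℏ/2,
the measurement violates the uncertainty principle.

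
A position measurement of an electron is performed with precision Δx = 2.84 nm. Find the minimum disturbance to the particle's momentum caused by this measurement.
1.857 × 10^-26 kg·m/s

The uncertainty principle implies that measuring position disturbs momentum:
ΔxΔp ≥ ℏ/2

When we measure position with precision Δx, we necessarily introduce a momentum uncertainty:
Δp ≥ ℏ/(2Δx)
Δp_min = (1.055e-34 J·s) / (2 × 2.840e-09 m)
Δp_min = 1.857e-26 kg·m/s

The more precisely we measure position, the greater the momentum disturbance.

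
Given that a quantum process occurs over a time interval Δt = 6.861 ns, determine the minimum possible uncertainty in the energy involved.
47.968 neV

Using the energy-time uncertainty principle:
ΔEΔt ≥ ℏ/2

The minimum uncertainty in energy is:
ΔE_min = ℏ/(2Δt)
ΔE_min = (1.055e-34 J·s) / (2 × 6.861e-09 s)
ΔE_min = 7.685e-27 J = 47.968 neV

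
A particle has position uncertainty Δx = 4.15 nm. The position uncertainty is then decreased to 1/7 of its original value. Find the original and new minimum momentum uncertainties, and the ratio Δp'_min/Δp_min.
Original Δp_min = 1.271 × 10^-26 kg·m/s; new Δp'_min = 8.894 × 10^-26 kg·m/s; ratio Δp'_min/Δp_min = 7.

From the uncertainty principle ΔxΔp ≥ ℏ/2, the minimum momentum uncertainty is Δp_min = ℏ/(2Δx).

Original (Δx = 4.15 nm = 4.150e-09 m):
Δp_min = (1.055e-34 J·s)/(2 × 4.150e-09 m) = 1.271e-26 kg·m/s

When Δx → (1/7)Δx:
Δp'_min = ℏ/(2 × (1/7)Δx) = 7 × ℏ/(2Δx) = 7 × Δp_min
Δp'_min = 7 × 1.271e-26 kg·m/s = 8.894e-26 kg·m/s

Since Δp_min ∝ 1/Δx, when Δx is decreased to 1/7 of its original value, Δp_min increases to 7 times its original value.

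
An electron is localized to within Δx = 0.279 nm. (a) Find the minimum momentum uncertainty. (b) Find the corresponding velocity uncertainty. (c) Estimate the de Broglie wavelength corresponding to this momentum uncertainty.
(a) Δp_min = 1.890 × 10^-25 kg·m/s
(b) Δv_min = 207.469 km/s
(c) λ_dB = 3.506 nm

Step-by-step:

(a) From the uncertainty principle:
Δp_min = ℏ/(2Δx) = (1.055e-34 J·s)/(2 × 2.790e-10 m) = 1.890e-25 kg·m/s

(b) The velocity uncertainty:
Δv = Δp/m = (1.890e-25 kg·m/s)/(9.109e-31 kg) = 2.075e+05 m/s = 207.469 km/s

(c) The de Broglie wavelength for this momentum:
λ = h/p = (6.626e-34 J·s)/(1.890e-25 kg·m/s) = 3.506e-09 m = 3.506 nm

Note: The de Broglie wavelength is comparable to the localization size, as expected from wave-particle duality.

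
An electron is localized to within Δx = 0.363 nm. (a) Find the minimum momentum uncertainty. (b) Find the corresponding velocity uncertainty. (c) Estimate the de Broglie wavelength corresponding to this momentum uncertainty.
(a) Δp_min = 1.453 × 10^-25 kg·m/s
(b) Δv_min = 159.460 km/s
(c) λ_dB = 4.562 nm

Step-by-step:

(a) From the uncertainty principle:
Δp_min = ℏ/(2Δx) = (1.055e-34 J·s)/(2 × 3.630e-10 m) = 1.453e-25 kg·m/s

(b) The velocity uncertainty:
Δv = Δp/m = (1.453e-25 kg·m/s)/(9.109e-31 kg) = 1.595e+05 m/s = 159.460 km/s

(c) The de Broglie wavelength for this momentum:
λ = h/p = (6.626e-34 J·s)/(1.453e-25 kg·m/s) = 4.562e-09 m = 4.562 nm

Note: The de Broglie wavelength is comparable to the localization size, as expected from wave-particle duality.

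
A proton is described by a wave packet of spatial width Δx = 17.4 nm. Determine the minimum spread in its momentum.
3.030 × 10^-27 kg·m/s

For a wave packet, the spatial width Δx and momentum spread Δp are related by the uncertainty principle:
ΔxΔp ≥ ℏ/2

The minimum momentum spread is:
Δp_min = ℏ/(2Δx)
Δp_min = (1.055e-34 J·s) / (2 × 1.740e-08 m)
Δp_min = 3.030e-27 kg·m/s

A wave packet cannot have both a well-defined position and well-defined momentum.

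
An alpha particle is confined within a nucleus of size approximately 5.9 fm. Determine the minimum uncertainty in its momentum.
8.937 × 10^-21 kg·m/s

Using the Heisenberg uncertainty principle:
ΔxΔp ≥ ℏ/2

With Δx ≈ L = 5.900e-15 m (the confinement size):
Δp_min = ℏ/(2Δx)
Δp_min = (1.055e-34 J·s) / (2 × 5.900e-15 m)
Δp_min = 8.937e-21 kg·m/s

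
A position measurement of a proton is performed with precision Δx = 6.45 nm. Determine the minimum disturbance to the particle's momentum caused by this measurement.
8.175 × 10^-27 kg·m/s

The uncertainty principle implies that measuring position disturbs momentum:
ΔxΔp ≥ ℏ/2

When we measure position with precision Δx, we necessarily introduce a momentum uncertainty:
Δp ≥ ℏ/(2Δx)
Δp_min = (1.055e-34 J·s) / (2 × 6.450e-09 m)
Δp_min = 8.175e-27 kg·m/s

The more precisely we measure position, the greater the momentum disturbance.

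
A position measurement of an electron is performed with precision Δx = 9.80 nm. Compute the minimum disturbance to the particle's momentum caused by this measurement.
5.380 × 10^-27 kg·m/s

The uncertainty principle implies that measuring position disturbs momentum:
ΔxΔp ≥ ℏ/2

When we measure position with precision Δx, we necessarily introduce a momentum uncertainty:
Δp ≥ ℏ/(2Δx)
Δp_min = (1.055e-34 J·s) / (2 × 9.800e-09 m)
Δp_min = 5.380e-27 kg·m/s

The more precisely we measure position, the greater the momentum disturbance.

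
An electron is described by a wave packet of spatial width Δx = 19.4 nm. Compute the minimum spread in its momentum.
2.718 × 10^-27 kg·m/s

For a wave packet, the spatial width Δx and momentum spread Δp are related by the uncertainty principle:
ΔxΔp ≥ ℏ/2

The minimum momentum spread is:
Δp_min = ℏ/(2Δx)
Δp_min = (1.055e-34 J·s) / (2 × 1.940e-08 m)
Δp_min = 2.718e-27 kg·m/s

A wave packet cannot have both a well-defined position and well-defined momentum.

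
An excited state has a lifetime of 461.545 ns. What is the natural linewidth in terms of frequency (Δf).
172.415 kHz

Using the energy-time uncertainty principle and E = hf:
ΔEΔt ≥ ℏ/2
hΔf·Δt ≥ ℏ/2

The minimum frequency uncertainty is:
Δf = ℏ/(2hτ) = 1/(4πτ)
Δf = 1/(4π × 4.615e-07 s)
Δf = 1.724e+05 Hz = 172.415 kHz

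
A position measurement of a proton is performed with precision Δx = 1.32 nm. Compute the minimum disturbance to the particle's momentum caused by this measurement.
3.995 × 10^-26 kg·m/s

The uncertainty principle implies that measuring position disturbs momentum:
ΔxΔp ≥ ℏ/2

When we measure position with precision Δx, we necessarily introduce a momentum uncertainty:
Δp ≥ ℏ/(2Δx)
Δp_min = (1.055e-34 J·s) / (2 × 1.320e-09 m)
Δp_min = 3.995e-26 kg·m/s

The more precisely we measure position, the greater the momentum disturbance.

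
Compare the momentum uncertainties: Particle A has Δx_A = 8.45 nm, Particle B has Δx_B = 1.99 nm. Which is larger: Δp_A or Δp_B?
Particle B has the larger minimum momentum uncertainty, by a factor of 4.25.

For each particle, the minimum momentum uncertainty is Δp_min = ℏ/(2Δx):

Particle A: Δp_A = ℏ/(2×8.450e-09 m) = 6.240e-27 kg·m/s
Particle B: Δp_B = ℏ/(2×1.990e-09 m) = 2.650e-26 kg·m/s

Ratio: Δp_B/Δp_A = 4.25

Since Δp_min ∝ 1/Δx, the particle with smaller position uncertainty (B) has larger momentum uncertainty.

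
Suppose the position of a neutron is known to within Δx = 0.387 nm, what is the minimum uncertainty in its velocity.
81.347 m/s

Using the Heisenberg uncertainty principle and Δp = mΔv:
ΔxΔp ≥ ℏ/2
Δx(mΔv) ≥ ℏ/2

The minimum uncertainty in velocity is:
Δv_min = ℏ/(2mΔx)
Δv_min = (1.055e-34 J·s) / (2 × 1.675e-27 kg × 3.870e-10 m)
Δv_min = 8.135e+01 m/s = 81.347 m/s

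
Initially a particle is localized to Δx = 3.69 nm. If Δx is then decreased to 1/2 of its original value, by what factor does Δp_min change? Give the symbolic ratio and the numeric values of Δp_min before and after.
Original Δp_min = 1.429 × 10^-26 kg·m/s; new Δp'_min = 2.858 × 10^-26 kg·m/s; ratio Δp'_min/Δp_min = 2.

From the uncertainty principle ΔxΔp ≥ ℏ/2, the minimum momentum uncertainty is Δp_min = ℏ/(2Δx).

Original (Δx = 3.69 nm = 3.690e-09 m):
Δp_min = (1.055e-34 J·s)/(2 × 3.690e-09 m) = 1.429e-26 kg·m/s

When Δx → (1/2)Δx:
Δp'_min = ℏ/(2 × (1/2)Δx) = 2 × ℏ/(2Δx) = 2 × Δp_min
Δp'_min = 2 × 1.429e-26 kg·m/s = 2.858e-26 kg·m/s

Since Δp_min ∝ 1/Δx, when Δx is decreased to 1/2 of its original value, Δp_min increases to 2 times its original value.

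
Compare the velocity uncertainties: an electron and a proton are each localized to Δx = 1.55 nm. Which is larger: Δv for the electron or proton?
The electron has the larger minimum velocity uncertainty, by a ratio of 1836.2.

For both particles, Δp_min = ℏ/(2Δx) = 3.402e-26 kg·m/s (same for both).

The velocity uncertainty is Δv = Δp/m:
- electron: Δv = 3.402e-26 / 9.109e-31 = 3.734e+04 m/s = 37.344 km/s
- proton: Δv = 3.402e-26 / 1.673e-27 = 2.034e+01 m/s = 20.338 m/s

Ratio: 3.734e+04 / 2.034e+01 = 1836.2

The lighter particle has larger velocity uncertainty because Δv ∝ 1/m.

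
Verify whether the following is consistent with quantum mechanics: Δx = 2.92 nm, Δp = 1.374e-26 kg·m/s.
No, it violates the uncertainty principle (impossible measurement).

Calculate the product ΔxΔp:
ΔxΔp = (2.920e-09 m) × (1.374e-26 kg·m/s)
ΔxΔp = 4.012e-35 J·s

Compare to the minimum allowed value ℏ/2:
ℏ/2 = 5.273e-35 J·s

Since ΔxΔp = 4.012e-35 J·s < 5.273e-35 J·s = ℏ/2,
the measurement violates the uncertainty principle.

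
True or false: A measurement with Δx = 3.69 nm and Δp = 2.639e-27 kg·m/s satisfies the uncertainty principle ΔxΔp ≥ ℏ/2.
No, it violates the uncertainty principle (impossible measurement).

Calculate the product ΔxΔp:
ΔxΔp = (3.690e-09 m) × (2.639e-27 kg·m/s)
ΔxΔp = 9.738e-36 J·s

Compare to the minimum allowed value ℏ/2:
ℏ/2 = 5.273e-35 J·s

Since ΔxΔp = 9.738e-36 J·s < 5.273e-35 J·s = ℏ/2,
the measurement violates the uncertainty principle.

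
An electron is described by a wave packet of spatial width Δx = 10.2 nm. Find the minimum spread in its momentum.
5.169 × 10^-27 kg·m/s

For a wave packet, the spatial width Δx and momentum spread Δp are related by the uncertainty principle:
ΔxΔp ≥ ℏ/2

The minimum momentum spread is:
Δp_min = ℏ/(2Δx)
Δp_min = (1.055e-34 J·s) / (2 × 1.020e-08 m)
Δp_min = 5.169e-27 kg·m/s

A wave packet cannot have both a well-defined position and well-defined momentum.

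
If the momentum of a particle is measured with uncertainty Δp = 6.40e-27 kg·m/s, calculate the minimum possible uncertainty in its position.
8.239 nm

Using the Heisenberg uncertainty principle:
ΔxΔp ≥ ℏ/2

The minimum uncertainty in position is:
Δx_min = ℏ/(2Δp)
Δx_min = (1.055e-34 J·s) / (2 × 6.400e-27 kg·m/s)
Δx_min = 8.239e-09 m = 8.239 nm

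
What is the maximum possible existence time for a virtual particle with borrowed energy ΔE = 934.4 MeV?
3.522 × 10^-25 s

Using the energy-time uncertainty principle:
ΔEΔt ≥ ℏ/2

For a virtual particle borrowing energy ΔE, the maximum lifetime is:
Δt_max = ℏ/(2ΔE)

Converting energy:
ΔE = 934.4 MeV = 1.497e-10 J

Δt_max = (1.055e-34 J·s) / (2 × 1.497e-10 J)
Δt_max = 3.522e-25 s = 3.522 × 10^-25 s

Virtual particles with higher borrowed energy exist for shorter times.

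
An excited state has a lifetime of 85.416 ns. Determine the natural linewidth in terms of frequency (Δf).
931.646 kHz

Using the energy-time uncertainty principle and E = hf:
ΔEΔt ≥ ℏ/2
hΔf·Δt ≥ ℏ/2

The minimum frequency uncertainty is:
Δf = ℏ/(2hτ) = 1/(4πτ)
Δf = 1/(4π × 8.542e-08 s)
Δf = 9.316e+05 Hz = 931.646 kHz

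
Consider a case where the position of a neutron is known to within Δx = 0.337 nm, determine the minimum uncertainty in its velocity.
93.416 m/s

Using the Heisenberg uncertainty principle and Δp = mΔv:
ΔxΔp ≥ ℏ/2
Δx(mΔv) ≥ ℏ/2

The minimum uncertainty in velocity is:
Δv_min = ℏ/(2mΔx)
Δv_min = (1.055e-34 J·s) / (2 × 1.675e-27 kg × 3.370e-10 m)
Δv_min = 9.342e+01 m/s = 93.416 m/s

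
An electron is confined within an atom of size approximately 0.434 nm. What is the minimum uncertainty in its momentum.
1.215 × 10^-25 kg·m/s

Using the Heisenberg uncertainty principle:
ΔxΔp ≥ ℏ/2

With Δx ≈ L = 4.340e-10 m (the confinement size):
Δp_min = ℏ/(2Δx)
Δp_min = (1.055e-34 J·s) / (2 × 4.340e-10 m)
Δp_min = 1.215e-25 kg·m/s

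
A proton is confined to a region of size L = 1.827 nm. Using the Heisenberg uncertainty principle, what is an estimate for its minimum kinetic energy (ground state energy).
1.554 μeV

Using the uncertainty principle to estimate ground state energy:

1. The position uncertainty is approximately the confinement size:
   Δx ≈ L = 1.827e-09 m

2. From ΔxΔp ≥ ℏ/2, the minimum momentum uncertainty is:
   Δp ≈ ℏ/(2L) = 2.886e-26 kg·m/s

3. The kinetic energy is approximately:
   KE ≈ (Δp)²/(2m) = (2.886e-26)²/(2 × 1.673e-27 kg)
   KE ≈ 2.490e-25 J = 1.554 μeV

This is an order-of-magnitude estimate of the ground state energy.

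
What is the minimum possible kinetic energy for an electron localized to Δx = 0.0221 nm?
19.502 eV

Localizing a particle requires giving it sufficient momentum uncertainty:

1. From uncertainty principle: Δp ≥ ℏ/(2Δx)
   Δp_min = (1.055e-34 J·s) / (2 × 2.210e-11 m)
   Δp_min = 2.386e-24 kg·m/s

2. This momentum uncertainty corresponds to kinetic energy:
   KE ≈ (Δp)²/(2m) = (2.386e-24)²/(2 × 9.109e-31 kg)
   KE = 3.125e-18 J = 19.502 eV

Tighter localization requires more energy.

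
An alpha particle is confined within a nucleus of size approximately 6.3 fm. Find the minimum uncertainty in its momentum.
8.370 × 10^-21 kg·m/s

Using the Heisenberg uncertainty principle:
ΔxΔp ≥ ℏ/2

With Δx ≈ L = 6.300e-15 m (the confinement size):
Δp_min = ℏ/(2Δx)
Δp_min = (1.055e-34 J·s) / (2 × 6.300e-15 m)
Δp_min = 8.370e-21 kg·m/s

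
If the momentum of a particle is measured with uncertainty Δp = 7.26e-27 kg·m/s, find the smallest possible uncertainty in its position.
7.263 nm

Using the Heisenberg uncertainty principle:
ΔxΔp ≥ ℏ/2

The minimum uncertainty in position is:
Δx_min = ℏ/(2Δp)
Δx_min = (1.055e-34 J·s) / (2 × 7.260e-27 kg·m/s)
Δx_min = 7.263e-09 m = 7.263 nm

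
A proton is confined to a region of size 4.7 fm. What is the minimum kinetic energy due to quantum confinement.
234.833 keV

Using the uncertainty principle:

1. Position uncertainty: Δx ≈ 4.700e-15 m
2. Minimum momentum uncertainty: Δp = ℏ/(2Δx) = 1.122e-20 kg·m/s
3. Minimum kinetic energy:
   KE = (Δp)²/(2m) = (1.122e-20)²/(2 × 1.673e-27 kg)
   KE = 3.762e-14 J = 234.833 keV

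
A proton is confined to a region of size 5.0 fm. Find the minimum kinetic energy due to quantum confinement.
207.498 keV

Using the uncertainty principle:

1. Position uncertainty: Δx ≈ 5.000e-15 m
2. Minimum momentum uncertainty: Δp = ℏ/(2Δx) = 1.055e-20 kg·m/s
3. Minimum kinetic energy:
   KE = (Δp)²/(2m) = (1.055e-20)²/(2 × 1.673e-27 kg)
   KE = 3.324e-14 J = 207.498 keV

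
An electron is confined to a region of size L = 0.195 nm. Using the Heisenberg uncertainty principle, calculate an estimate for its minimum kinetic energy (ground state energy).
250.492 meV

Using the uncertainty principle to estimate ground state energy:

1. The position uncertainty is approximately the confinement size:
   Δx ≈ L = 1.950e-10 m

2. From ΔxΔp ≥ ℏ/2, the minimum momentum uncertainty is:
   Δp ≈ ℏ/(2L) = 2.704e-25 kg·m/s

3. The kinetic energy is approximately:
   KE ≈ (Δp)²/(2m) = (2.704e-25)²/(2 × 9.109e-31 kg)
   KE ≈ 4.013e-20 J = 250.492 meV

This is an order-of-magnitude estimate of the ground state energy.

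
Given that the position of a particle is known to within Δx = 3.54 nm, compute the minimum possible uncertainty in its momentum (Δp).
1.490 × 10^-26 kg·m/s

Using the Heisenberg uncertainty principle:
ΔxΔp ≥ ℏ/2

The minimum uncertainty in momentum is:
Δp_min = ℏ/(2Δx)
Δp_min = (1.055e-34 J·s) / (2 × 3.540e-09 m)
Δp_min = 1.490e-26 kg·m/s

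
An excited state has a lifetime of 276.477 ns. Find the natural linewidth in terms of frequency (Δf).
287.827 kHz

Using the energy-time uncertainty principle and E = hf:
ΔEΔt ≥ ℏ/2
hΔf·Δt ≥ ℏ/2

The minimum frequency uncertainty is:
Δf = ℏ/(2hτ) = 1/(4πτ)
Δf = 1/(4π × 2.765e-07 s)
Δf = 2.878e+05 Hz = 287.827 kHz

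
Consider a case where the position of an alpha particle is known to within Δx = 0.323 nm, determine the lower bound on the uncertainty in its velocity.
24.568 m/s

Using the Heisenberg uncertainty principle and Δp = mΔv:
ΔxΔp ≥ ℏ/2
Δx(mΔv) ≥ ℏ/2

The minimum uncertainty in velocity is:
Δv_min = ℏ/(2mΔx)
Δv_min = (1.055e-34 J·s) / (2 × 6.645e-27 kg × 3.230e-10 m)
Δv_min = 2.457e+01 m/s = 24.568 m/s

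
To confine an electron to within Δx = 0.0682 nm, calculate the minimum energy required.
2.048 eV

Localizing a particle requires giving it sufficient momentum uncertainty:

1. From uncertainty principle: Δp ≥ ℏ/(2Δx)
   Δp_min = (1.055e-34 J·s) / (2 × 6.820e-11 m)
   Δp_min = 7.731e-25 kg·m/s

2. This momentum uncertainty corresponds to kinetic energy:
   KE ≈ (Δp)²/(2m) = (7.731e-25)²/(2 × 9.109e-31 kg)
   KE = 3.281e-19 J = 2.048 eV

Tighter localization requires more energy.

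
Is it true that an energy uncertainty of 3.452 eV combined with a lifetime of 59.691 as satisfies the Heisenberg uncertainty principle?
No, it violates the uncertainty relation.

Calculate the product ΔEΔt:
ΔE = 3.452 eV = 5.531e-19 J
ΔEΔt = (5.531e-19 J) × (5.969e-17 s)
ΔEΔt = 3.301e-35 J·s

Compare to the minimum allowed value ℏ/2:
ℏ/2 = 5.273e-35 J·s

Since ΔEΔt = 3.301e-35 J·s < 5.273e-35 J·s = ℏ/2,
this violates the uncertainty relation.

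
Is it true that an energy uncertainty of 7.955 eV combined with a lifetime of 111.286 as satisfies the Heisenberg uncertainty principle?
Yes, it satisfies the uncertainty relation.

Calculate the product ΔEΔt:
ΔE = 7.955 eV = 1.275e-18 J
ΔEΔt = (1.275e-18 J) × (1.113e-16 s)
ΔEΔt = 1.418e-34 J·s

Compare to the minimum allowed value ℏ/2:
ℏ/2 = 5.273e-35 J·s

Since ΔEΔt = 1.418e-34 J·s ≥ 5.273e-35 J·s = ℏ/2,
this satisfies the uncertainty relation.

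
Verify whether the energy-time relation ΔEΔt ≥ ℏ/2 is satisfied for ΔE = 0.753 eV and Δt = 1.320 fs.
Yes, it satisfies the uncertainty relation.

Calculate the product ΔEΔt:
ΔE = 0.753 eV = 1.206e-19 J
ΔEΔt = (1.206e-19 J) × (1.320e-15 s)
ΔEΔt = 1.592e-34 J·s

Compare to the minimum allowed value ℏ/2:
ℏ/2 = 5.273e-35 J·s

Since ΔEΔt = 1.592e-34 J·s ≥ 5.273e-35 J·s = ℏ/2,
this satisfies the uncertainty relation.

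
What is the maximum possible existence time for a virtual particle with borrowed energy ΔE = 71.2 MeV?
4.622 ys

Using the energy-time uncertainty principle:
ΔEΔt ≥ ℏ/2

For a virtual particle borrowing energy ΔE, the maximum lifetime is:
Δt_max = ℏ/(2ΔE)

Converting energy:
ΔE = 71.2 MeV = 1.141e-11 J

Δt_max = (1.055e-34 J·s) / (2 × 1.141e-11 J)
Δt_max = 4.622e-24 s = 4.622 ys

Virtual particles with higher borrowed energy exist for shorter times.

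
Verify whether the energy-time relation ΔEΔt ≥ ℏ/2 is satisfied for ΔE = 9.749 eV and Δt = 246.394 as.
Yes, it satisfies the uncertainty relation.

Calculate the product ΔEΔt:
ΔE = 9.749 eV = 1.562e-18 J
ΔEΔt = (1.562e-18 J) × (2.464e-16 s)
ΔEΔt = 3.849e-34 J·s

Compare to the minimum allowed value ℏ/2:
ℏ/2 = 5.273e-35 J·s

Since ΔEΔt = 3.849e-34 J·s ≥ 5.273e-35 J·s = ℏ/2,
this satisfies the uncertainty relation.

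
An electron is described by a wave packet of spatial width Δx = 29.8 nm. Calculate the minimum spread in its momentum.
1.769 × 10^-27 kg·m/s

For a wave packet, the spatial width Δx and momentum spread Δp are related by the uncertainty principle:
ΔxΔp ≥ ℏ/2

The minimum momentum spread is:
Δp_min = ℏ/(2Δx)
Δp_min = (1.055e-34 J·s) / (2 × 2.980e-08 m)
Δp_min = 1.769e-27 kg·m/s

A wave packet cannot have both a well-defined position and well-defined momentum.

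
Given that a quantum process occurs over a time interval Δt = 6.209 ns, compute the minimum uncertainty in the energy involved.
53.005 neV

Using the energy-time uncertainty principle:
ΔEΔt ≥ ℏ/2

The minimum uncertainty in energy is:
ΔE_min = ℏ/(2Δt)
ΔE_min = (1.055e-34 J·s) / (2 × 6.209e-09 s)
ΔE_min = 8.492e-27 J = 53.005 neV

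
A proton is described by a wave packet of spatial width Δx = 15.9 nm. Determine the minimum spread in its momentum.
3.316 × 10^-27 kg·m/s

For a wave packet, the spatial width Δx and momentum spread Δp are related by the uncertainty principle:
ΔxΔp ≥ ℏ/2

The minimum momentum spread is:
Δp_min = ℏ/(2Δx)
Δp_min = (1.055e-34 J·s) / (2 × 1.590e-08 m)
Δp_min = 3.316e-27 kg·m/s

A wave packet cannot have both a well-defined position and well-defined momentum.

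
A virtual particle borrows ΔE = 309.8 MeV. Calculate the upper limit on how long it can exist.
1.062 ys

Using the energy-time uncertainty principle:
ΔEΔt ≥ ℏ/2

For a virtual particle borrowing energy ΔE, the maximum lifetime is:
Δt_max = ℏ/(2ΔE)

Converting energy:
ΔE = 309.8 MeV = 4.964e-11 J

Δt_max = (1.055e-34 J·s) / (2 × 4.964e-11 J)
Δt_max = 1.062e-24 s = 1.062 ys

Virtual particles with higher borrowed energy exist for shorter times.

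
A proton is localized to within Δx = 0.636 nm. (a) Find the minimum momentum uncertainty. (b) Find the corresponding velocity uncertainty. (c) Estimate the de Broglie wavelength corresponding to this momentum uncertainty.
(a) Δp_min = 8.291 × 10^-26 kg·m/s
(b) Δv_min = 49.567 m/s
(c) λ_dB = 7.992 nm

Step-by-step:

(a) From the uncertainty principle:
Δp_min = ℏ/(2Δx) = (1.055e-34 J·s)/(2 × 6.360e-10 m) = 8.291e-26 kg·m/s

(b) The velocity uncertainty:
Δv = Δp/m = (8.291e-26 kg·m/s)/(1.673e-27 kg) = 4.957e+01 m/s = 49.567 m/s

(c) The de Broglie wavelength for this momentum:
λ = h/p = (6.626e-34 J·s)/(8.291e-26 kg·m/s) = 7.992e-09 m = 7.992 nm

Note: The de Broglie wavelength is comparable to the localization size, as expected from wave-particle duality.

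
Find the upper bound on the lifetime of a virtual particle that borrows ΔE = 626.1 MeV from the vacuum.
5.256 × 10^-25 s

Using the energy-time uncertainty principle:
ΔEΔt ≥ ℏ/2

For a virtual particle borrowing energy ΔE, the maximum lifetime is:
Δt_max = ℏ/(2ΔE)

Converting energy:
ΔE = 626.1 MeV = 1.003e-10 J

Δt_max = (1.055e-34 J·s) / (2 × 1.003e-10 J)
Δt_max = 5.256e-25 s = 5.256 × 10^-25 s

Virtual particles with higher borrowed energy exist for shorter times.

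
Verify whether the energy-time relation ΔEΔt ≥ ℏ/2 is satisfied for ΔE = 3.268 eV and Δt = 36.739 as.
No, it violates the uncertainty relation.

Calculate the product ΔEΔt:
ΔE = 3.268 eV = 5.236e-19 J
ΔEΔt = (5.236e-19 J) × (3.674e-17 s)
ΔEΔt = 1.924e-35 J·s

Compare to the minimum allowed value ℏ/2:
ℏ/2 = 5.273e-35 J·s

Since ΔEΔt = 1.924e-35 J·s < 5.273e-35 J·s = ℏ/2,
this violates the uncertainty relation.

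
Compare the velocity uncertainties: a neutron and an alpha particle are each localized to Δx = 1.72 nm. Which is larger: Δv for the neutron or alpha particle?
The neutron has the larger minimum velocity uncertainty, by a ratio of 4.0.

For both particles, Δp_min = ℏ/(2Δx) = 3.066e-26 kg·m/s (same for both).

The velocity uncertainty is Δv = Δp/m:
- neutron: Δv = 3.066e-26 / 1.675e-27 = 1.830e+01 m/s = 18.303 m/s
- alpha particle: Δv = 3.066e-26 / 6.645e-27 = 4.614e+00 m/s = 4.614 m/s

Ratio: 1.830e+01 / 4.614e+00 = 4.0

The lighter particle has larger velocity uncertainty because Δv ∝ 1/m.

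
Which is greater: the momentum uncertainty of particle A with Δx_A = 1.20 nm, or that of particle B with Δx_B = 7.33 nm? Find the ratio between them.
Particle A has the larger minimum momentum uncertainty, by a factor of 6.11.

For each particle, the minimum momentum uncertainty is Δp_min = ℏ/(2Δx):

Particle A: Δp_A = ℏ/(2×1.200e-09 m) = 4.394e-26 kg·m/s
Particle B: Δp_B = ℏ/(2×7.330e-09 m) = 7.194e-27 kg·m/s

Ratio: Δp_A/Δp_B = 6.11

Since Δp_min ∝ 1/Δx, the particle with smaller position uncertainty (A) has larger momentum uncertainty.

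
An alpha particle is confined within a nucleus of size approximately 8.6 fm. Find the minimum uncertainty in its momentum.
6.131 × 10^-21 kg·m/s

Using the Heisenberg uncertainty principle:
ΔxΔp ≥ ℏ/2

With Δx ≈ L = 8.600e-15 m (the confinement size):
Δp_min = ℏ/(2Δx)
Δp_min = (1.055e-34 J·s) / (2 × 8.600e-15 m)
Δp_min = 6.131e-21 kg·m/s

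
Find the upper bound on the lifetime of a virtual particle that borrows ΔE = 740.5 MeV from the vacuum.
4.444 × 10^-25 s

Using the energy-time uncertainty principle:
ΔEΔt ≥ ℏ/2

For a virtual particle borrowing energy ΔE, the maximum lifetime is:
Δt_max = ℏ/(2ΔE)

Converting energy:
ΔE = 740.5 MeV = 1.186e-10 J

Δt_max = (1.055e-34 J·s) / (2 × 1.186e-10 J)
Δt_max = 4.444e-25 s = 4.444 × 10^-25 s

Virtual particles with higher borrowed energy exist for shorter times.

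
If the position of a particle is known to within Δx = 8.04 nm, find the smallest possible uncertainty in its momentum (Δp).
6.558 × 10^-27 kg·m/s

Using the Heisenberg uncertainty principle:
ΔxΔp ≥ ℏ/2

The minimum uncertainty in momentum is:
Δp_min = ℏ/(2Δx)
Δp_min = (1.055e-34 J·s) / (2 × 8.040e-09 m)
Δp_min = 6.558e-27 kg·m/s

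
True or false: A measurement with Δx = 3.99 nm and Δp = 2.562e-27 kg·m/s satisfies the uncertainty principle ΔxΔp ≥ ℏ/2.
No, it violates the uncertainty principle (impossible measurement).

Calculate the product ΔxΔp:
ΔxΔp = (3.990e-09 m) × (2.562e-27 kg·m/s)
ΔxΔp = 1.022e-35 J·s

Compare to the minimum allowed value ℏ/2:
ℏ/2 = 5.273e-35 J·s

Since ΔxΔp = 1.022e-35 J·s < 5.273e-35 J·s = ℏ/2,
the measurement violates the uncertainty principle.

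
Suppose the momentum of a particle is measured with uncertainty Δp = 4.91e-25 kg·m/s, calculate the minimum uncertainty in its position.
107.390 pm

Using the Heisenberg uncertainty principle:
ΔxΔp ≥ ℏ/2

The minimum uncertainty in position is:
Δx_min = ℏ/(2Δp)
Δx_min = (1.055e-34 J·s) / (2 × 4.910e-25 kg·m/s)
Δx_min = 1.074e-10 m = 107.390 pm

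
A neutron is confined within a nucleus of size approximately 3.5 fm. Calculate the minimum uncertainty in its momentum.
1.507 × 10^-20 kg·m/s

Using the Heisenberg uncertainty principle:
ΔxΔp ≥ ℏ/2

With Δx ≈ L = 3.500e-15 m (the confinement size):
Δp_min = ℏ/(2Δx)
Δp_min = (1.055e-34 J·s) / (2 × 3.500e-15 m)
Δp_min = 1.507e-20 kg·m/s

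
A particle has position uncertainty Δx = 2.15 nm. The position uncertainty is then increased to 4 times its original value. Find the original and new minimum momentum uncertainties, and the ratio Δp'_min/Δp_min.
Original Δp_min = 2.452 × 10^-26 kg·m/s; new Δp'_min = 6.131 × 10^-27 kg·m/s; ratio Δp'_min/Δp_min = 1/4.

From the uncertainty principle ΔxΔp ≥ ℏ/2, the minimum momentum uncertainty is Δp_min = ℏ/(2Δx).

Original (Δx = 2.15 nm = 2.150e-09 m):
Δp_min = (1.055e-34 J·s)/(2 × 2.150e-09 m) = 2.452e-26 kg·m/s

When Δx → 4Δx:
Δp'_min = ℏ/(2 × 4Δx) = (1/4) × ℏ/(2Δx) = (1/4) × Δp_min
Δp'_min = 1/4 × 2.452e-26 kg·m/s = 6.131e-27 kg·m/s

Since Δp_min ∝ 1/Δx, when Δx is increased to 4 times its original value, Δp_min decreases to 1/4 of its original value.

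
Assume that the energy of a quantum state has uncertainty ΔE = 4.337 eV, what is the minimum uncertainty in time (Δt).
75.883 as

Using the energy-time uncertainty principle:
ΔEΔt ≥ ℏ/2

The minimum uncertainty in time is:
Δt_min = ℏ/(2ΔE)
Δt_min = (1.055e-34 J·s) / (2 × 6.949e-19 J)
Δt_min = 7.588e-17 s = 75.883 as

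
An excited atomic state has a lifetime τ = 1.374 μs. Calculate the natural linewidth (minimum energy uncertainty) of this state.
239.524 peV

Using the energy-time uncertainty principle:
ΔEΔt ≥ ℏ/2

The lifetime τ represents the time uncertainty Δt.
The natural linewidth (minimum energy uncertainty) is:

ΔE = ℏ/(2τ)
ΔE = (1.055e-34 J·s) / (2 × 1.374e-06 s)
ΔE = 3.838e-29 J = 239.524 peV

This natural linewidth limits the precision of spectroscopic measurements.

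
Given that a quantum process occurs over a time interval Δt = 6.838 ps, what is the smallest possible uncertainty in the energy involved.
48.129 μeV

Using the energy-time uncertainty principle:
ΔEΔt ≥ ℏ/2

The minimum uncertainty in energy is:
ΔE_min = ℏ/(2Δt)
ΔE_min = (1.055e-34 J·s) / (2 × 6.838e-12 s)
ΔE_min = 7.711e-24 J = 48.129 μeV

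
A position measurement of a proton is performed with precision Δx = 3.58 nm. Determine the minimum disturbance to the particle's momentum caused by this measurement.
1.473 × 10^-26 kg·m/s

The uncertainty principle implies that measuring position disturbs momentum:
ΔxΔp ≥ ℏ/2

When we measure position with precision Δx, we necessarily introduce a momentum uncertainty:
Δp ≥ ℏ/(2Δx)
Δp_min = (1.055e-34 J·s) / (2 × 3.580e-09 m)
Δp_min = 1.473e-26 kg·m/s

The more precisely we measure position, the greater the momentum disturbance.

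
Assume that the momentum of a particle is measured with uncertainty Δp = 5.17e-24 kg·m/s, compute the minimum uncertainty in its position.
10.199 pm

Using the Heisenberg uncertainty principle:
ΔxΔp ≥ ℏ/2

The minimum uncertainty in position is:
Δx_min = ℏ/(2Δp)
Δx_min = (1.055e-34 J·s) / (2 × 5.170e-24 kg·m/s)
Δx_min = 1.020e-11 m = 10.199 pm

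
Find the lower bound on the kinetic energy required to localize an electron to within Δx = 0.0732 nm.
1.778 eV

Localizing a particle requires giving it sufficient momentum uncertainty:

1. From uncertainty principle: Δp ≥ ℏ/(2Δx)
   Δp_min = (1.055e-34 J·s) / (2 × 7.320e-11 m)
   Δp_min = 7.203e-25 kg·m/s

2. This momentum uncertainty corresponds to kinetic energy:
   KE ≈ (Δp)²/(2m) = (7.203e-25)²/(2 × 9.109e-31 kg)
   KE = 2.848e-19 J = 1.778 eV

Tighter localization requires more energy.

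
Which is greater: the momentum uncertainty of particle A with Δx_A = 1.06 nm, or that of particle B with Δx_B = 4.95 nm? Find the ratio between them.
Particle A has the larger minimum momentum uncertainty, by a factor of 4.67.

For each particle, the minimum momentum uncertainty is Δp_min = ℏ/(2Δx):

Particle A: Δp_A = ℏ/(2×1.060e-09 m) = 4.974e-26 kg·m/s
Particle B: Δp_B = ℏ/(2×4.950e-09 m) = 1.065e-26 kg·m/s

Ratio: Δp_A/Δp_B = 4.67

Since Δp_min ∝ 1/Δx, the particle with smaller position uncertainty (A) has larger momentum uncertainty.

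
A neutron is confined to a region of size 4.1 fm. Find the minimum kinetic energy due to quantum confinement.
308.168 keV

Using the uncertainty principle:

1. Position uncertainty: Δx ≈ 4.100e-15 m
2. Minimum momentum uncertainty: Δp = ℏ/(2Δx) = 1.286e-20 kg·m/s
3. Minimum kinetic energy:
   KE = (Δp)²/(2m) = (1.286e-20)²/(2 × 1.675e-27 kg)
   KE = 4.937e-14 J = 308.168 keV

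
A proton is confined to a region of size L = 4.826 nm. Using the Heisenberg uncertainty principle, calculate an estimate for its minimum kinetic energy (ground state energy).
222.730 neV

Using the uncertainty principle to estimate ground state energy:

1. The position uncertainty is approximately the confinement size:
   Δx ≈ L = 4.826e-09 m

2. From ΔxΔp ≥ ℏ/2, the minimum momentum uncertainty is:
   Δp ≈ ℏ/(2L) = 1.093e-26 kg·m/s

3. The kinetic energy is approximately:
   KE ≈ (Δp)²/(2m) = (1.093e-26)²/(2 × 1.673e-27 kg)
   KE ≈ 3.569e-26 J = 222.730 neV

This is an order-of-magnitude estimate of the ground state energy.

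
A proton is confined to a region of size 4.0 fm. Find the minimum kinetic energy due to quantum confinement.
324.216 keV

Using the uncertainty principle:

1. Position uncertainty: Δx ≈ 4.000e-15 m
2. Minimum momentum uncertainty: Δp = ℏ/(2Δx) = 1.318e-20 kg·m/s
3. Minimum kinetic energy:
   KE = (Δp)²/(2m) = (1.318e-20)²/(2 × 1.673e-27 kg)
   KE = 5.195e-14 J = 324.216 keV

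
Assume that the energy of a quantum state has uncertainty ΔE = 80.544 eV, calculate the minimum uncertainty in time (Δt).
4.086 as

Using the energy-time uncertainty principle:
ΔEΔt ≥ ℏ/2

The minimum uncertainty in time is:
Δt_min = ℏ/(2ΔE)
Δt_min = (1.055e-34 J·s) / (2 × 1.290e-17 J)
Δt_min = 4.086e-18 s = 4.086 as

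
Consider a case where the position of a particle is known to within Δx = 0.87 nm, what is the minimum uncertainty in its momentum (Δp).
6.061 × 10^-26 kg·m/s

Using the Heisenberg uncertainty principle:
ΔxΔp ≥ ℏ/2

The minimum uncertainty in momentum is:
Δp_min = ℏ/(2Δx)
Δp_min = (1.055e-34 J·s) / (2 × 8.700e-10 m)
Δp_min = 6.061e-26 kg·m/s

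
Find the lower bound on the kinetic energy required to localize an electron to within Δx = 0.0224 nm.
18.983 eV

Localizing a particle requires giving it sufficient momentum uncertainty:

1. From uncertainty principle: Δp ≥ ℏ/(2Δx)
   Δp_min = (1.055e-34 J·s) / (2 × 2.240e-11 m)
   Δp_min = 2.354e-24 kg·m/s

2. This momentum uncertainty corresponds to kinetic energy:
   KE ≈ (Δp)²/(2m) = (2.354e-24)²/(2 × 9.109e-31 kg)
   KE = 3.041e-18 J = 18.983 eV

Tighter localization requires more energy.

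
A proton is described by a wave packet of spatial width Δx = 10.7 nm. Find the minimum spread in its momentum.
4.928 × 10^-27 kg·m/s

For a wave packet, the spatial width Δx and momentum spread Δp are related by the uncertainty principle:
ΔxΔp ≥ ℏ/2

The minimum momentum spread is:
Δp_min = ℏ/(2Δx)
Δp_min = (1.055e-34 J·s) / (2 × 1.070e-08 m)
Δp_min = 4.928e-27 kg·m/s

A wave packet cannot have both a well-defined position and well-defined momentum.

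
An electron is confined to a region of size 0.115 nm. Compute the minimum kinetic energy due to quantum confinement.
720.223 meV

Using the uncertainty principle:

1. Position uncertainty: Δx ≈ 1.150e-10 m
2. Minimum momentum uncertainty: Δp = ℏ/(2Δx) = 4.585e-25 kg·m/s
3. Minimum kinetic energy:
   KE = (Δp)²/(2m) = (4.585e-25)²/(2 × 9.109e-31 kg)
   KE = 1.154e-19 J = 720.223 meV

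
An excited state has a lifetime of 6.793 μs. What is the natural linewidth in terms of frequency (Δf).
11.715 kHz

Using the energy-time uncertainty principle and E = hf:
ΔEΔt ≥ ℏ/2
hΔf·Δt ≥ ℏ/2

The minimum frequency uncertainty is:
Δf = ℏ/(2hτ) = 1/(4πτ)
Δf = 1/(4π × 6.793e-06 s)
Δf = 1.171e+04 Hz = 11.715 kHz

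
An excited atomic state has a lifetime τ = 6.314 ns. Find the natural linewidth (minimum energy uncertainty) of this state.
52.123 neV

Using the energy-time uncertainty principle:
ΔEΔt ≥ ℏ/2

The lifetime τ represents the time uncertainty Δt.
The natural linewidth (minimum energy uncertainty) is:

ΔE = ℏ/(2τ)
ΔE = (1.055e-34 J·s) / (2 × 6.314e-09 s)
ΔE = 8.351e-27 J = 52.123 neV

This natural linewidth limits the precision of spectroscopic measurements.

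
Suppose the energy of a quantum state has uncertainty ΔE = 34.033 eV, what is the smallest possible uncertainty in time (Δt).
9.670 as

Using the energy-time uncertainty principle:
ΔEΔt ≥ ℏ/2

The minimum uncertainty in time is:
Δt_min = ℏ/(2ΔE)
Δt_min = (1.055e-34 J·s) / (2 × 5.453e-18 J)
Δt_min = 9.670e-18 s = 9.670 as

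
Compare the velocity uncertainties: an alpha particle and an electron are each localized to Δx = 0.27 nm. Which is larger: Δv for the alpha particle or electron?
The electron has the larger minimum velocity uncertainty, by a ratio of 7294.3.

For both particles, Δp_min = ℏ/(2Δx) = 1.953e-25 kg·m/s (same for both).

The velocity uncertainty is Δv = Δp/m:
- alpha particle: Δv = 1.953e-25 / 6.645e-27 = 2.939e+01 m/s = 29.391 m/s
- electron: Δv = 1.953e-25 / 9.109e-31 = 2.144e+05 m/s = 214.385 km/s

Ratio: 2.144e+05 / 2.939e+01 = 7294.3

The lighter particle has larger velocity uncertainty because Δv ∝ 1/m.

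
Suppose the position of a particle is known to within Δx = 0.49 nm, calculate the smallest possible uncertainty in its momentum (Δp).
1.076 × 10^-25 kg·m/s

Using the Heisenberg uncertainty principle:
ΔxΔp ≥ ℏ/2

The minimum uncertainty in momentum is:
Δp_min = ℏ/(2Δx)
Δp_min = (1.055e-34 J·s) / (2 × 4.900e-10 m)
Δp_min = 1.076e-25 kg·m/s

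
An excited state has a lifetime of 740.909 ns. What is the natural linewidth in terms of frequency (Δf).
107.405 kHz

Using the energy-time uncertainty principle and E = hf:
ΔEΔt ≥ ℏ/2
hΔf·Δt ≥ ℏ/2

The minimum frequency uncertainty is:
Δf = ℏ/(2hτ) = 1/(4πτ)
Δf = 1/(4π × 7.409e-07 s)
Δf = 1.074e+05 Hz = 107.405 kHz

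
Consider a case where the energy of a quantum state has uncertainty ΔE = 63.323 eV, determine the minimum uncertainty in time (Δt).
5.197 as

Using the energy-time uncertainty principle:
ΔEΔt ≥ ℏ/2

The minimum uncertainty in time is:
Δt_min = ℏ/(2ΔE)
Δt_min = (1.055e-34 J·s) / (2 × 1.015e-17 J)
Δt_min = 5.197e-18 s = 5.197 as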